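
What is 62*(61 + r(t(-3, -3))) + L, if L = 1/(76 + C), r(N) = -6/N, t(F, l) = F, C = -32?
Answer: 171865/44 ≈ 3906.0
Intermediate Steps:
L = 1/44 (L = 1/(76 - 32) = 1/44 ≈ 0.022727)
62*(61 + r(t(-3, -3))) + L = 62*(61 - 6/(-3)) + 1/44 = 62*(61 - 6*(-⅓)) + 1/44 = 62*(61 + 2) + 1/44 = 62*63 + 1/44 = 3906 + 1/44 = 171865/44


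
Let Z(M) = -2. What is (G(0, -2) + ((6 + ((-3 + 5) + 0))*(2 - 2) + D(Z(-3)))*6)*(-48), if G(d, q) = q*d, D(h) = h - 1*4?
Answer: 1728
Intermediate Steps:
D(h) = -4 + h (D(h) = h - 4 = -4 + h)
G(d, q) = d*q
(G(0, -2) + ((6 + ((-3 + 5) + 0))*(2 - 2) + D(Z(-3)))*6)*(-48) = (0*(-2) + ((6 + ((-3 + 5) + 0))*(2 - 2) + (-4 - 2))*6)*(-48) = (0 + ((6 + (2 + 0))*0 - 6)*6)*(-48) = (0 + ((6 + 2)*0 - 6)*6)*(-48) = (0 + (8*0 - 6)*6)*(-48) = (0 + (0 - 6)*6)*(-48) = (0 - 6*6)*(-48) = (0 - 36)*(-48) = -36*(-48) = 1728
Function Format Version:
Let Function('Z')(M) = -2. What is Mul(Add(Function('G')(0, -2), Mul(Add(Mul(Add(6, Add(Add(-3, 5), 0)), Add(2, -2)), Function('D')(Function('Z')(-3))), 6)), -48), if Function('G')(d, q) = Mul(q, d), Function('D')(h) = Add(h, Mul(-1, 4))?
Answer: 1728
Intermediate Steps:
Function('D')(h) = Add(-4, h) (Function('D')(h) = Add(h, -4) = Add(-4, h))
Function('G')(d, q) = Mul(d, q)
Mul(Add(Function('G')(0, -2), Mul(Add(Mul(Add(6, Add(Add(-3, 5), 0)), Add(2, -2)), Function('D')(Function('Z')(-3))), 6)), -48) = Mul(Add(Mul(0, -2), Mul(Add(Mul(Add(6, Add(Add(-3, 5), 0)), Add(2, -2)), Add(-4, -2)), 6)), -48) = Mul(Add(0, Mul(Add(Mul(Add(6, Add(2, 0)), 0), -6), 6)), -48) = Mul(Add(0, Mul(Add(Mul(Add(6, 2), 0), -6), 6)), -48) = Mul(Add(0, Mul(Add(Mul(8, 0), -6), 6)), -48) = Mul(Add(0, Mul(Add(0, -6), 6)), -48) = Mul(Add(0, Mul(-6, 6)), -48) = Mul(Add(0, -36), -48) = Mul(-36, -48) = 1728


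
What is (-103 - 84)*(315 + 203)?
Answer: -96866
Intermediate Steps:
(-103 - 84)*(315 + 203) = -187*518 = -96866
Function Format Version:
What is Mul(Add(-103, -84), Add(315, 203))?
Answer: -96866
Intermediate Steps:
Mul(Add(-103, -84), Add(315, 203)) = Mul(-187, 518) = -96866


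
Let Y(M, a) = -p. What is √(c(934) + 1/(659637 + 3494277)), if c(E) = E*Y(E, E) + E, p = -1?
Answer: 11*√29598110966378/1384638 ≈ 43.220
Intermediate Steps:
Y(M, a) = 1 (Y(M, a) = -1*(-1) = 1)
c(E) = 2*E (c(E) = E*1 + E = E + E = 2*E)
√(c(934) + 1/(659637 + 3494277)) = √(2*934 + 1/(659637 + 3494277)) = √(1868 + 1/4153914) = √(7759511353/4153914) = 11*√29598110966378/1384638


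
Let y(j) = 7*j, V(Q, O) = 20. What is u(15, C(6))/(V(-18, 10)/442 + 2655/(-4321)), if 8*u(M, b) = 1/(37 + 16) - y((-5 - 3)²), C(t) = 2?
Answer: 22673164163/230463080 ≈ 98.381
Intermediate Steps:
u(M, b) = -23743/424 (u(M, b) = (1/(37 + 16) - 7*(-5 - 3)²)/8 = (1/53 - 7*(-8)²)/8 = (1/53 - 7*64)/8 = (1/53 - 1*448)/8 = (1/53 - 448)/8 = (⅛)*(-23743/53) = -23743/424)
u(15, C(6))/(V(-18, 10)/442 + 2655/(-4321)) = -23743/(424*(20/442 + 2655/(-4321))) = -23743/(424*(20*(1/442) + 2655*(-1/4321))) = -23743/(424*(10/221 - 2655/4321)) = -23743/(424*(-543545/954941)) = -23743/424*(-954941/543545) = 22673164163/230463080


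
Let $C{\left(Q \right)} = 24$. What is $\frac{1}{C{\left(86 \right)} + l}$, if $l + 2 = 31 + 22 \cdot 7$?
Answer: $\frac{1}{207} \approx 0.0048309$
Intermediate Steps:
$l = 183$ ($l = -2 + \left(31 + 22 \cdot 7\right) = -2 + \left(31 + 154\right) = -2 + 185 = 183$)
$\frac{1}{C{\left(86 \right)} + l} = \frac{1}{24 + 183} = \frac{1}{207}$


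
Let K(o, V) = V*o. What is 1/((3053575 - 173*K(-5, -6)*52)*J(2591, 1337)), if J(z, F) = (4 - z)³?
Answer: -1/48195993321171085 ≈ -2.0749e-17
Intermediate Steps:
1/((3053575 - 173*K(-5, -6)*52)*J(2591, 1337)) = 1/((3053575 - (-1038)*(-5)*52)*((-(-4 + 2591)³))) = 1/((3053575 - 173*30*52)*((-1*2587³))) = 1/((3053575 - 5190*52)*((-1*17313676003))) = 1/((3053575 - 269880)*(-17313676003)) = -1/17313676003/2783695 = (1/2783695)*(-1/17313676003) = -1/48195993321171085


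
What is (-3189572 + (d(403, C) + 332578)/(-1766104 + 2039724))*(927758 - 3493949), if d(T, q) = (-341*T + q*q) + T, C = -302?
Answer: 1119796453929044349/136810 ≈ 8.1851e+12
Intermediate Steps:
d(T, q) = q**2 - 340*T (d(T, q) = (-341*T + q**2) + T = (q**2 - 341*T) + T = q**2 - 340*T)
(-3189572 + (d(403, C) + 332578)/(-1766104 + 2039724))*(927758 - 3493949) = (-3189572 + (((-302)**2 - 340*403) + 332578)/(-1766104 + 2039724))*(927758 - 3493949) = (-3189572 + ((91204 - 137020) + 332578)/273620)*(-2566191) = (-3189572 + (-45816 + 332578)*(1/273620))*(-2566191) = (-3189572 + 286762*(1/273620))*(-2566191) = (-3189572 + 143381/136810)*(-2566191) = -436365201939/136810*(-2566191) = 1119796453929044349/136810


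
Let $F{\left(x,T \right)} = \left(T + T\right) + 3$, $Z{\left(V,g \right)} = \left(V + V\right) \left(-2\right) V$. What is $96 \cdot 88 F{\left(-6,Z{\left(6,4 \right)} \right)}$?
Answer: $-2407680$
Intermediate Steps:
$Z{\left(V,g \right)} = - 4 V^{2}$ ($Z{\left(V,g \right)} = 2 V \left(-2\right) V = - 4 V V = - 4 V^{2}$)
$F{\left(x,T \right)} = 3 + 2 T$ ($F{\left(x,T \right)} = 2 T + 3 = 3 + 2 T$)
$96 \cdot 88 F{\left(-6,Z{\left(6,4 \right)} \right)} = 96 \cdot 88 \left(3 + 2 \left(- 4 \cdot 6^{2}\right)\right) = 8448 \left(3 + 2 \left(\left(-4\right) 36\right)\right) = 8448 \left(3 + 2 \left(-144\right)\right) = 8448 \left(3 - 288\right) = 8448 \left(-285\right) = -2407680$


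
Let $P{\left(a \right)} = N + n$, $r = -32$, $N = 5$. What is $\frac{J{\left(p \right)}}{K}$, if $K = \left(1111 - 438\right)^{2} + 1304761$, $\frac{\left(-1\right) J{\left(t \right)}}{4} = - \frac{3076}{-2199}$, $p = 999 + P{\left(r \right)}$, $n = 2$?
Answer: $- \frac{6152}{1932580155} \approx -3.1833 \cdot 10^{-6}$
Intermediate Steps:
$P{\left(a \right)} = 7$ ($P{\left(a \right)} = 5 + 2 = 7$)
$p = 1006$ ($p = 999 + 7 = 1006$)
$J{\left(t \right)} = - \frac{12304}{2199}$ ($J{\left(t \right)} = - 4 \left(- \frac{3076}{-2199}\right) = - 4 \left(\left(-3076\right) \left(- \frac{1}{2199}\right)\right) = \left(-4\right) \frac{3076}{2199} = - \frac{12304}{2199}$)
$K = 1757690$ ($K = 673^{2} + 1304761 = 452929 + 1304761 = 1757690$)
$\frac{J{\left(p \right)}}{K} = - \frac{12304}{2199 \cdot 1757690} = \left(- \frac{12304}{2199}\right) \frac{1}{1757690} = - \frac{6152}{1932580155}$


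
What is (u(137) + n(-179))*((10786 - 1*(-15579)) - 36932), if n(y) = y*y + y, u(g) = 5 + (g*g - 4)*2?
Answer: -733318099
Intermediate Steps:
u(g) = -3 + 2*g² (u(g) = 5 + (g² - 4)*2 = 5 + (-4 + g²)*2 = 5 + (-8 + 2*g²) = -3 + 2*g²)
n(y) = y + y² (n(y) = y² + y = y + y²)
(u(137) + n(-179))*((10786 - 1*(-15579)) - 36932) = ((-3 + 2*137²) - 179*(1 - 179))*((10786 - 1*(-15579)) - 36932) = ((-3 + 2*18769) - 179*(-178))*((10786 + 15579) - 36932) = ((-3 + 37538) + 31862)*(26365 - 36932) = (37535 + 31862)*(-10567) = 69397*(-10567) = -733318099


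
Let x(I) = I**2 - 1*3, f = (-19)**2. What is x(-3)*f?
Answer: 2166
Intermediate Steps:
f = 361
x(I) = -3 + I**2 (x(I) = I**2 - 3 = -3 + I**2)
x(-3)*f = (-3 + (-3)**2)*361 = (-3 + 9)*361 = 6*361 = 2166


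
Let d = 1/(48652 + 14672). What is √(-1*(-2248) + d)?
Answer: √250397788927/10554 ≈ 47.413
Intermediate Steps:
d = 1/63324 ≈ 1.5792e-5
√(-1*(-2248) + d) = √(-1*(-2248) + 1/63324) = √(2248 + 1/63324) = √(142352353/63324) = √250397788927/10554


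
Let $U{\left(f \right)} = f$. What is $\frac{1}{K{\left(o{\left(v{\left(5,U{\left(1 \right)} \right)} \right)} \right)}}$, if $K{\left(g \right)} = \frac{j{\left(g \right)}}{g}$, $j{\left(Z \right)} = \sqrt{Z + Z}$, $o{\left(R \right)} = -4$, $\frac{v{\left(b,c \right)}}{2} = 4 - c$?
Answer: $i \sqrt{2} \approx 1.4142 i$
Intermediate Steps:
$v{\left(b,c \right)} = 8 - 2 c$ ($v{\left(b,c \right)} = 2 \left(4 - c\right) = 8 - 2 c$)
$j{\left(Z \right)} = \sqrt{2} \sqrt{Z}$ ($j{\left(Z \right)} = \sqrt{2 Z} = \sqrt{2} \sqrt{Z}$)
$K{\left(g \right)} = \frac{\sqrt{2}}{\sqrt{g}}$ ($K{\left(g \right)} = \frac{\sqrt{2} \sqrt{g}}{g} = \frac{\sqrt{2}}{\sqrt{g}}$)
$\frac{1}{K{\left(o{\left(v{\left(5,U{\left(1 \right)} \right)} \right)} \right)}} = \frac{1}{\sqrt{2} \frac{1}{\sqrt{-4}}} = \frac{1}{\sqrt{2} \left(- \frac{i}{2}\right)} = \frac{1}{\left(- \frac{1}{2}\right) i \sqrt{2}} = i \sqrt{2}$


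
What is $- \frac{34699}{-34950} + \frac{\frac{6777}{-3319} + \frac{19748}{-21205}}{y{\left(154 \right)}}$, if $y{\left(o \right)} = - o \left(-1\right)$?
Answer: $\frac{18438464433701}{18940150885425} \approx 0.97351$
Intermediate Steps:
$y{\left(o \right)} = o$
$- \frac{34699}{-34950} + \frac{\frac{6777}{-3319} + \frac{19748}{-21205}}{y{\left(154 \right)}} = - \frac{34699}{-34950} + \frac{\frac{6777}{-3319} + \frac{19748}{-21205}}{154} = \left(-34699\right) \left(- \frac{1}{34950}\right) + \left(6777 \left(- \frac{1}{3319}\right) + 19748 \left(- \frac{1}{21205}\right)\right) \frac{1}{154} = \frac{34699}{34950} + \left(- \frac{6777}{3319} - \frac{19748}{21205}\right) \frac{1}{154} = \frac{34699}{34950} - \frac{209249897}{10838426830} = \frac{18438464433701}{18940150885425}$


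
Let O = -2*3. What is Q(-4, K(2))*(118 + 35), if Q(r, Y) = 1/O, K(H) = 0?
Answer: -51/2 ≈ -25.500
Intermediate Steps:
O = -6
Q(r, Y) = -1/6 (Q(r, Y) = 1/(-6) = -1/6)
Q(-4, K(2))*(118 + 35) = -(118 + 35)/6 = -1/6*153 = -51/2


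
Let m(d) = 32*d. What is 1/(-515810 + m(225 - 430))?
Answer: -1/522370 ≈ -1.9144e-6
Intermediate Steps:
1/(-515810 + m(225 - 430)) = 1/(-515810 + 32*(225 - 430)) = 1/(-515810 + 32*(-205)) = 1/(-515810 - 6560) = 1/(-522370) = -1/522370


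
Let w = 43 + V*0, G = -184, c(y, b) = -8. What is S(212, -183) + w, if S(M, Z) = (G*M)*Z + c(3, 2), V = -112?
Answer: 7138499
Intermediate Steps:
w = 43 (w = 43 - 112*0 = 43 + 0 = 43)
S(M, Z) = -8 - 184*M*Z (S(M, Z) = (-184*M)*Z - 8 = -184*M*Z - 8 = -8 - 184*M*Z)
S(212, -183) + w = (-8 - 184*212*(-183)) + 43 = (-8 + 7138464) + 43 = 7138456 + 43 = 7138499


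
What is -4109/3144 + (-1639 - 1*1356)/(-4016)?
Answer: -885683/1578288 ≈ -0.56117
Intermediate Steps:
-4109/3144 + (-1639 - 1*1356)/(-4016) = -4109*1/3144 + (-1639 - 1356)*(-1/4016) = -4109/3144 - 2995*(-1/4016) = -4109/3144 + 2995/4016 = -885683/1578288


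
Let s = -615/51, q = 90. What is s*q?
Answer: -18450/17 ≈ -1085.3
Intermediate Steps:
s = -205/17 (s = -615*1/51 = -205/17 ≈ -12.059)
s*q = -205/17*90 = -18450/17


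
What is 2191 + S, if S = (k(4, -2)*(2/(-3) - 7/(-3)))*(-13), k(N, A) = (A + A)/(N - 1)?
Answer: 19979/9 ≈ 2219.9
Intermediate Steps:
k(N, A) = 2*A/(-1 + N) (k(N, A) = (2*A)/(-1 + N) = 2*A/(-1 + N))
S = 260/9 (S = ((2*(-2)/(-1 + 4))*(2/(-3) - 7/(-3)))*(-13) = ((2*(-2)/3)*(2*(-1/3) - 7*(-1/3)))*(-13) = ((2*(-2)*(1/3))*(-2/3 + 7/3))*(-13) = -4/3*5/3*(-13) = -20/9*(-13) = 260/9 ≈ 28.889)
2191 + S = 2191 + 260/9 = 19979/9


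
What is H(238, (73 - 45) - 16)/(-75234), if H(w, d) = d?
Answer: -2/12539 ≈ -0.00015950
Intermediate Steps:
H(238, (73 - 45) - 16)/(-75234) = ((73 - 45) - 16)/(-75234) = (28 - 16)*(-1/75234) = 12*(-1/75234) = -2/12539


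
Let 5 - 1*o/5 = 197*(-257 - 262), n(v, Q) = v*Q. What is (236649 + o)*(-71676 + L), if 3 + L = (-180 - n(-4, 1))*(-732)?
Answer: 42744100017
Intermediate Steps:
n(v, Q) = Q*v
o = 511240 (o = 25 - 985*(-257 - 262) = 25 - 985*(-519) = 25 - 5*(-102243) = 25 + 511215 = 511240)
L = 128829 (L = -3 + (-180 - (-4))*(-732) = -3 + (-180 - 1*(-4))*(-732) = -3 + (-180 + 4)*(-732) = -3 - 176*(-732) = -3 + 128832 = 128829)
(236649 + o)*(-71676 + L) = (236649 + 511240)*(-71676 + 128829) = 747889*57153 = 42744100017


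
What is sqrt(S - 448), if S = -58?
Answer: I*sqrt(506) ≈ 22.494*I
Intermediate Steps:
sqrt(S - 448) = sqrt(-58 - 448) = sqrt(-506) = I*sqrt(506)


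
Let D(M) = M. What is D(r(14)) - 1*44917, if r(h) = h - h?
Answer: -44917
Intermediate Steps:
r(h) = 0
D(r(14)) - 1*44917 = 0 - 1*44917 = 0 - 44917 = -44917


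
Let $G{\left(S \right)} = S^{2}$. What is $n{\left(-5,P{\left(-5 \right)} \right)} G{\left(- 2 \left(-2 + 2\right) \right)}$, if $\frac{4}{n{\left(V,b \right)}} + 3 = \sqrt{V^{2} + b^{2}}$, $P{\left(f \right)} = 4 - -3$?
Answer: $0$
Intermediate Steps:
$P{\left(f \right)} = 7$ ($P{\left(f \right)} = 4 + 3 = 7$)
$n{\left(V,b \right)} = \frac{4}{-3 + \sqrt{V^{2} + b^{2}}}$
$n{\left(-5,P{\left(-5 \right)} \right)} G{\left(- 2 \left(-2 + 2\right) \right)} = \frac{4}{-3 + \sqrt{\left(-5\right)^{2} + 7^{2}}} \left(- 2 \left(-2 + 2\right)\right)^{2} = \frac{4}{-3 + \sqrt{25 + 49}} \left(\left(-2\right) 0\right)^{2} = \frac{4}{-3 + \sqrt{74}} \cdot 0^{2} = \frac{4}{-3 + \sqrt{74}} \cdot 0 = 0$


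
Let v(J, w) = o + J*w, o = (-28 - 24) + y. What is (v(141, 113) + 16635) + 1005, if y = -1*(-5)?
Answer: 33526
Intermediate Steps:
y = 5
o = -47 (o = (-28 - 24) + 5 = -52 + 5 = -47)
v(J, w) = -47 + J*w
(v(141, 113) + 16635) + 1005 = ((-47 + 141*113) + 16635) + 1005 = ((-47 + 15933) + 16635) + 1005 = (15886 + 16635) + 1005 = 32521 + 1005 = 33526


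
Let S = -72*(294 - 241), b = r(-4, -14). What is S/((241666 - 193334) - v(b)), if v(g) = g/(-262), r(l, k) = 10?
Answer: -166632/2110499 ≈ -0.078954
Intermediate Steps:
b = 10
v(g) = -g/262 (v(g) = g*(-1/262) = -g/262)
S = -3816 (S = -72*53 = -3816)
S/((241666 - 193334) - v(b)) = -3816/((241666 - 193334) - (-1)*10/262) = -3816/(48332 - 1*(-5/131)) = -3816/(48332 + 5/131) = -3816/6331497/131 = -3816*131/6331497 = -166632/2110499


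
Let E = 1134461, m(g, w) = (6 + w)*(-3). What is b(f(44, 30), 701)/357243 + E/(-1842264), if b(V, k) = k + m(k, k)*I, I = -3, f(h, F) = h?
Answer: -130754832709/219378639384 ≈ -0.59602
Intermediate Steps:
m(g, w) = -18 - 3*w
b(V, k) = 54 + 10*k (b(V, k) = k + (-18 - 3*k)*(-3) = k + (54 + 9*k) = 54 + 10*k)
b(f(44, 30), 701)/357243 + E/(-1842264) = (54 + 10*701)/357243 + 1134461/(-1842264) = (54 + 7010)*(1/357243) + 1134461*(-1/1842264) = 7064*(1/357243) - 1134461/1842264 = 7064/357243 - 1134461/1842264 = -130754832709/219378639384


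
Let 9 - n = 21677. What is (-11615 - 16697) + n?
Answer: -49980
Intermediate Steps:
n = -21668 (n = 9 - 1*21677 = 9 - 21677 = -21668)
(-11615 - 16697) + n = (-11615 - 16697) - 21668 = -28312 - 21668 = -49980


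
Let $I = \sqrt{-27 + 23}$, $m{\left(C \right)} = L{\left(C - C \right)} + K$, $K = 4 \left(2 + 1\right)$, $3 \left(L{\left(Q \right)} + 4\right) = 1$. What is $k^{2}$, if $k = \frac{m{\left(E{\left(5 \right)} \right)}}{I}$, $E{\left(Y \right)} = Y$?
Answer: $- \frac{625}{36} \approx -17.361$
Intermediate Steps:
$L{\left(Q \right)} = - \frac{11}{3}$ ($L{\left(Q \right)} = -4 + \frac{1}{3} \cdot 1 = -4 + \frac{1}{3} = - \frac{11}{3}$)
$K = 12$ ($K = 4 \cdot 3 = 12$)
$m{\left(C \right)} = \frac{25}{3}$ ($m{\left(C \right)} = - \frac{11}{3} + 12 = \frac{25}{3}$)
$I = 2 i$ ($I = \sqrt{-4} = 2 i \approx 2.0 i$)
$k = - \frac{25 i}{6}$ ($k = \frac{25}{3 \cdot 2 i} = \frac{25 \left(- \frac{i}{2}\right)}{3} = - \frac{25 i}{6} \approx - 4.1667 i$)
$k^{2} = \left(- \frac{25 i}{6}\right)^{2} = - \frac{625}{36}$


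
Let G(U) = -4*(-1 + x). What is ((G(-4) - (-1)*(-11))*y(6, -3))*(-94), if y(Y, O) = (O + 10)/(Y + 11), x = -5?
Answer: -8554/17 ≈ -503.18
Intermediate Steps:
y(Y, O) = (10 + O)/(11 + Y)
G(U) = 24 (G(U) = -4*(-1 - 5) = -4*(-6) = 24)
((G(-4) - (-1)*(-11))*y(6, -3))*(-94) = ((24 - (-1)*(-11))*((10 - 3)/(11 + 6)))*(-94) = ((24 - 1*11)*(7/17))*(-94) = ((24 - 11)*((1/17)*7))*(-94) = (13*(7/17))*(-94) = (91/17)*(-94) = -8554/17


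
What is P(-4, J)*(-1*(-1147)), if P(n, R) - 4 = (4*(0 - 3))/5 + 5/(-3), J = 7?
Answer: -1147/15 ≈ -76.467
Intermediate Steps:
P(n, R) = -1/15 (P(n, R) = 4 + ((4*(0 - 3))/5 + 5/(-3)) = 4 + ((4*(-3))*(1/5) + 5*(-1/3)) = 4 + (-12*1/5 - 5/3) = 4 + (-12/5 - 5/3) = 4 - 61/15 = -1/15)
P(-4, J)*(-1*(-1147)) = -(-1)*(-1147)/15 = -1/15*1147 = -1147/15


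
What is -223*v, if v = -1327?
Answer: 295921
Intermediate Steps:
-223*v = -223*(-1327) = 295921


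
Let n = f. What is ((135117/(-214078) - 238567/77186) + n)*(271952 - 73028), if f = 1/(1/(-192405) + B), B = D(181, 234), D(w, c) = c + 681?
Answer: -269147215522451510369466/363628598663583449 ≈ -7.4017e+5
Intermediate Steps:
D(w, c) = 681 + c
B = 915 (B = 681 + 234 = 915)
f = 192405/176050574 (f = 1/(1/(-192405) + 915) = 1/(-1/192405 + 915) = 1/(176050574/192405) = 192405/176050574 ≈ 0.0010929)
n = 192405/176050574 ≈ 0.0010929
((135117/(-214078) - 238567/77186) + n)*(271952 - 73028) = ((135117/(-214078) - 238567/77186) + 192405/176050574)*(271952 - 73028) = ((135117*(-1/214078) - 238567*1/77186) + 192405/176050574)*198924 = ((-135117/214078 - 238567/77186) + 192405/176050574)*198924 = (-15375271747/4130956127 + 192405/176050574)*198924 = -2706030599851717343/727257197327166898*198924 = -269147215522451510369466/363628598663583449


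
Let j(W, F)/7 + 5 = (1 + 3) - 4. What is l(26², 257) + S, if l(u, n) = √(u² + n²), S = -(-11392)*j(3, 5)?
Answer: -398720 + 5*√20921 ≈ -3.9800e+5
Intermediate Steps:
j(W, F) = -35 (j(W, F) = -35 + 7*((1 + 3) - 4) = -35 + 7*(4 - 4) = -35 + 7*0 = -35 + 0 = -35)
S = -398720 (S = -(-11392)*(-35) = -1*398720 = -398720)
l(u, n) = √(n² + u²)
l(26², 257) + S = √(257² + (26²)²) - 398720 = √(66049 + 676²) - 398720 = √(66049 + 456976) - 398720 = √523025 - 398720 = 5*√20921 - 398720 = -398720 + 5*√20921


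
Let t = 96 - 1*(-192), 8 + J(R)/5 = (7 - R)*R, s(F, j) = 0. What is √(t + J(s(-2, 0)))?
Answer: 2*√62 ≈ 15.748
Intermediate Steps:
J(R) = -40 + 5*R*(7 - R) (J(R) = -40 + 5*((7 - R)*R) = -40 + 5*(R*(7 - R)) = -40 + 5*R*(7 - R))
t = 288 (t = 96 + 192 = 288)
√(t + J(s(-2, 0))) = √(288 + (-40 - 5*0² + 35*0)) = √(288 + (-40 - 5*0 + 0)) = √(288 + (-40 + 0 + 0)) = √(288 - 40) = √248 = 2*√62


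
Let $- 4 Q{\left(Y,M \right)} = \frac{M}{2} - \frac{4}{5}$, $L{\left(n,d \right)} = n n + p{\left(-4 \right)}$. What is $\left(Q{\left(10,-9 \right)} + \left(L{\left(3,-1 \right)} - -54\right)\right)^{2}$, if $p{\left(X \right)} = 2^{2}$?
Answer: $\frac{7469289}{1600} \approx 4668.3$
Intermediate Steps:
$p{\left(X \right)} = 4$
$L{\left(n,d \right)} = 4 + n^{2}$ ($L{\left(n,d \right)} = n n + 4 = n^{2} + 4 = 4 + n^{2}$)
$Q{\left(Y,M \right)} = \frac{1}{5} - \frac{M}{8}$ ($Q{\left(Y,M \right)} = - \frac{\frac{M}{2} - \frac{4}{5}}{4} = - \frac{- \frac{4}{5} + \frac{M}{2}}{4} = \frac{1}{5} - \frac{M}{8}$)
$\left(Q{\left(10,-9 \right)} + \left(L{\left(3,-1 \right)} - -54\right)\right)^{2} = \left(\left(\frac{1}{5} - - \frac{9}{8}\right) + \left(\left(4 + 3^{2}\right) - -54\right)\right)^{2} = \left(\left(\frac{1}{5} + \frac{9}{8}\right) + \left(\left(4 + 9\right) + 54\right)\right)^{2} = \left(\frac{53}{40} + \left(13 + 54\right)\right)^{2} = \left(\frac{53}{40} + 67\right)^{2} = \left(\frac{2733}{40}\right)^{2} = \frac{7469289}{1600}$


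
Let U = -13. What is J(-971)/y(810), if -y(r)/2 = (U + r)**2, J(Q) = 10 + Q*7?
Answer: 6787/1270418 ≈ 0.0053423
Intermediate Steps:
J(Q) = 10 + 7*Q
y(r) = -2*(-13 + r)**2
J(-971)/y(810) = (10 + 7*(-971))/((-2*(-13 + 810)**2)) = (10 - 6797)/((-2*797**2)) = -6787/((-2*635209)) = -6787/(-1270418) = -6787*(-1/1270418) = 6787/1270418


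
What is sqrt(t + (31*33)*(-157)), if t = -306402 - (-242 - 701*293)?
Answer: 3*I*sqrt(29042) ≈ 511.25*I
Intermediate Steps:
t = -100767 (t = -306402 - (-242 - 205393) = -306402 - 1*(-205635) = -306402 + 205635 = -100767)
sqrt(t + (31*33)*(-157)) = sqrt(-100767 + (31*33)*(-157)) = sqrt(-100767 + 1023*(-157)) = sqrt(-100767 - 160611) = sqrt(-261378) = 3*I*sqrt(29042)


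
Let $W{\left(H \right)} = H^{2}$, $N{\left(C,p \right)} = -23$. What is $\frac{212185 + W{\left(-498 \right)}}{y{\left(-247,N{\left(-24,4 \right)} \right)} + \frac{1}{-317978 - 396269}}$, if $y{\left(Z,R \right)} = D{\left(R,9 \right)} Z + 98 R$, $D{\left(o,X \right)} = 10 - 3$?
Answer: $- \frac{328688612683}{2844845802} \approx -115.54$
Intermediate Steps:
$D{\left(o,X \right)} = 7$ ($D{\left(o,X \right)} = 10 - 3 = 7$)
$y{\left(Z,R \right)} = 7 Z + 98 R$
$\frac{212185 + W{\left(-498 \right)}}{y{\left(-247,N{\left(-24,4 \right)} \right)} + \frac{1}{-317978 - 396269}} = \frac{212185 + \left(-498\right)^{2}}{\left(7 \left(-247\right) + 98 \left(-23\right)\right) + \frac{1}{-317978 - 396269}} = \frac{212185 + 248004}{\left(-1729 - 2254\right) + \frac{1}{-714247}} = \frac{460189}{-3983 - \frac{1}{714247}} = \frac{460189}{- \frac{2844845802}{714247}} = 460189 \left(- \frac{714247}{2844845802}\right) = - \frac{328688612683}{2844845802}$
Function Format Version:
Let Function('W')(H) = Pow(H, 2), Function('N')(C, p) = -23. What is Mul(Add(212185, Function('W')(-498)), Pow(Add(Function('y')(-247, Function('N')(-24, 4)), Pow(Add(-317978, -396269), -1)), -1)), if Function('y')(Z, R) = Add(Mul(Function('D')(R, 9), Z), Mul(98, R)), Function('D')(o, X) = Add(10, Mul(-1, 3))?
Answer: Rational(-328688612683, 2844845802) ≈ -115.54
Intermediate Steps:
Function('D')(o, X) = 7 (Function('D')(o, X) = Add(10, -3) = 7)
Function('y')(Z, R) = Add(Mul(7, Z), Mul(98, R))
Mul(Add(212185, Function('W')(-498)), Pow(Add(Function('y')(-247, Function('N')(-24, 4)), Pow(Add(-317978, -396269), -1)), -1)) = Mul(Add(212185, Pow(-498, 2)), Pow(Add(Add(Mul(7, -247), Mul(98, -23)), Pow(Add(-317978, -396269), -1)), -1)) = Mul(Add(212185, 248004), Pow(Add(Add(-1729, -2254), Pow(-714247, -1)), -1)) = Mul(460189, Pow(Add(-3983, Rational(-1, 714247)), -1)) = Mul(460189, Pow(Rational(-2844845802, 714247), -1)) = Mul(460189, Rational(-714247, 2844845802)) = Rational(-328688612683, 2844845802)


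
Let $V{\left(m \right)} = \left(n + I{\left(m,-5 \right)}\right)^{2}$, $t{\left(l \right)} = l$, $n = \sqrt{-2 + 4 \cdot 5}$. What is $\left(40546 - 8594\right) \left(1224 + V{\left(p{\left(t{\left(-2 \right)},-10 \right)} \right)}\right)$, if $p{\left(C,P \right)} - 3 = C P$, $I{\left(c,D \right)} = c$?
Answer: $56586992 + 4409376 \sqrt{2} \approx 6.2823 \cdot 10^{7}$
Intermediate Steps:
$n = 3 \sqrt{2}$ ($n = \sqrt{-2 + 20} = \sqrt{18} = 3 \sqrt{2} \approx 4.2426$)
$p{\left(C,P \right)} = 3 + C P$
$V{\left(m \right)} = \left(m + 3 \sqrt{2}\right)^{2}$ ($V{\left(m \right)} = \left(3 \sqrt{2} + m\right)^{2} = \left(m + 3 \sqrt{2}\right)^{2}$)
$\left(40546 - 8594\right) \left(1224 + V{\left(p{\left(t{\left(-2 \right)},-10 \right)} \right)}\right) = \left(40546 - 8594\right) \left(1224 + \left(\left(3 - -20\right) + 3 \sqrt{2}\right)^{2}\right) = 31952 \left(1224 + \left(\left(3 + 20\right) + 3 \sqrt{2}\right)^{2}\right) = 31952 \left(1224 + \left(23 + 3 \sqrt{2}\right)^{2}\right) = 39109248 + 31952 \left(23 + 3 \sqrt{2}\right)^{2}$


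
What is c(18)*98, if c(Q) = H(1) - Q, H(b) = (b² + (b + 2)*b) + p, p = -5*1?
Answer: -1862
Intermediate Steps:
p = -5
H(b) = -5 + b² + b*(2 + b) (H(b) = (b² + (b + 2)*b) - 5 = (b² + (2 + b)*b) - 5 = (b² + b*(2 + b)) - 5 = -5 + b² + b*(2 + b))
c(Q) = -1 - Q (c(Q) = (-5 + 2*1 + 2*1²) - Q = (-5 + 2 + 2*1) - Q = (-5 + 2 + 2) - Q = -1 - Q)
c(18)*98 = (-1 - 1*18)*98 = (-1 - 18)*98 = -19*98 = -1862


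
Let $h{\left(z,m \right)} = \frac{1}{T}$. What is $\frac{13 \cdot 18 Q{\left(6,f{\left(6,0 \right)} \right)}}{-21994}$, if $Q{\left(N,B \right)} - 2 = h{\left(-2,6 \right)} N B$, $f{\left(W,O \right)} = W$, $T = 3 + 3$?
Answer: $- \frac{936}{10997} \approx -0.085114$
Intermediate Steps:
$T = 6$
$h{\left(z,m \right)} = \frac{1}{6}$
$Q{\left(N,B \right)} = 2 + \frac{B N}{6}$ ($Q{\left(N,B \right)} = 2 + \frac{N}{6} B = 2 + \frac{B N}{6}$)
$\frac{13 \cdot 18 Q{\left(6,f{\left(6,0 \right)} \right)}}{-21994} = \frac{13 \cdot 18 \left(2 + \frac{1}{6} \cdot 6 \cdot 6\right)}{-21994} = 234 \left(2 + 6\right) \left(- \frac{1}{21994}\right) = 234 \cdot 8 \left(- \frac{1}{21994}\right) = 1872 \left(- \frac{1}{21994}\right) = - \frac{936}{10997}$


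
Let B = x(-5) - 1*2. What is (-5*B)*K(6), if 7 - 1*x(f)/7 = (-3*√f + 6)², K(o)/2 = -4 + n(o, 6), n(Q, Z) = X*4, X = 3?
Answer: -8800 - 20160*I*√5 ≈ -8800.0 - 45079.0*I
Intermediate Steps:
n(Q, Z) = 12 (n(Q, Z) = 3*4 = 12)
K(o) = 16 (K(o) = 2*(-4 + 12) = 2*8 = 16)
x(f) = 49 - 7*(6 - 3*√f)² (x(f) = 49 - 7*(-3*√f + 6)² = 49 - 7*(6 - 3*√f)²)
B = 110 + 252*I*√5 (B = (-203 - 63*(-5) + 252*√(-5)) - 1*2 = (-203 + 315 + 252*(I*√5)) - 2 = (-203 + 315 + 252*I*√5) - 2 = (112 + 252*I*√5) - 2 = 110 + 252*I*√5 ≈ 110.0 + 563.49*I)
(-5*B)*K(6) = -5*(110 + 252*I*√5)*16 = (-550 - 1260*I*√5)*16 = -8800 - 20160*I*√5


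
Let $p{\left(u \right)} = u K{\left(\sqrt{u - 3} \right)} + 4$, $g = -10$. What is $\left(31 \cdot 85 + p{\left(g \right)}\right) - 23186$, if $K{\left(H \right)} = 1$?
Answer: $-20557$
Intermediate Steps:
$p{\left(u \right)} = 4 + u$ ($p{\left(u \right)} = u 1 + 4 = u + 4 = 4 + u$)
$\left(31 \cdot 85 + p{\left(g \right)}\right) - 23186 = \left(31 \cdot 85 + \left(4 - 10\right)\right) - 23186 = \left(2635 - 6\right) - 23186 = 2629 - 23186 = -20557$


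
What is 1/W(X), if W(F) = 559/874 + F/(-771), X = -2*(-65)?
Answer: 673854/317369 ≈ 2.1232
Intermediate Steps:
X = 130
W(F) = 559/874 - F/771 (W(F) = 559*(1/874) + F*(-1/771) = 559/874 - F/771)
1/W(X) = 1/(559/874 - 1/771*130) = 1/(559/874 - 130/771) = 1/(317369/673854) = 673854/317369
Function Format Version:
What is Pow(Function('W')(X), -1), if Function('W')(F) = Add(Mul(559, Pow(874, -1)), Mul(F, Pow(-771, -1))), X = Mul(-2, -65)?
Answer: Rational(673854, 317369) ≈ 2.1232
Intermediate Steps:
X = 130
Function('W')(F) = Add(Rational(559, 874), Mul(Rational(-1, 771), F)) (Function('W')(F) = Add(Mul(559, Rational(1, 874)), Mul(F, Rational(-1, 771))) = Add(Rational(559, 874), Mul(Rational(-1, 771), F)))
Pow(Function('W')(X), -1) = Pow(Add(Rational(559, 874), Mul(Rational(-1, 771), 130)), -1) = Pow(Add(Rational(559, 874), Rational(-130, 771)), -1) = Pow(Rational(317369, 673854), -1) = Rational(673854, 317369)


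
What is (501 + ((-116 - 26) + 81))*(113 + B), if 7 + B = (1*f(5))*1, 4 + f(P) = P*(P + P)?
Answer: 66880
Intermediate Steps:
f(P) = -4 + 2*P² (f(P) = -4 + P*(P + P) = -4 + P*(2*P) = -4 + 2*P²)
B = 39 (B = -7 + (1*(-4 + 2*5²))*1 = -7 + (1*(-4 + 2*25))*1 = -7 + (1*(-4 + 50))*1 = -7 + (1*46)*1 = -7 + 46*1 = -7 + 46 = 39)
(501 + ((-116 - 26) + 81))*(113 + B) = (501 + ((-116 - 26) + 81))*(113 + 39) = (501 + (-142 + 81))*152 = (501 - 61)*152 = 440*152 = 66880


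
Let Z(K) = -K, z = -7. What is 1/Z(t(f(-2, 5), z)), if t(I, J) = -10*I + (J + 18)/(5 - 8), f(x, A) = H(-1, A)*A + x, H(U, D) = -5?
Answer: -3/799 ≈ -0.0037547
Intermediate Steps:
f(x, A) = x - 5*A (f(x, A) = -5*A + x = x - 5*A)
t(I, J) = -6 - 10*I - J/3 (t(I, J) = -10*I + (18 + J)/(-3) = -10*I + (18 + J)*(-1/3) = -10*I + (-6 - J/3) = -6 - 10*I - J/3)
1/Z(t(f(-2, 5), z)) = 1/(-(-6 - 10*(-2 - 5*5) - 1/3*(-7))) = 1/(-(-6 - 10*(-2 - 25) + 7/3)) = 1/(-(-6 - 10*(-27) + 7/3)) = 1/(-(-6 + 270 + 7/3)) = 1/(-1*799/3) = 1/(-799/3) = -3/799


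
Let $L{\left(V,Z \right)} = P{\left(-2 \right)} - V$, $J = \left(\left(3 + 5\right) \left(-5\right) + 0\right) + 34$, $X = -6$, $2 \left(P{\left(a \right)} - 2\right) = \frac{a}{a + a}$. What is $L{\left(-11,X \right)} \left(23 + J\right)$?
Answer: $\frac{901}{4} \approx 225.25$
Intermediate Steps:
$P{\left(a \right)} = \frac{9}{4}$ ($P{\left(a \right)} = 2 + \frac{a \frac{1}{a + a}}{2} = 2 + \frac{a \frac{1}{2 a}}{2} = 2 + \frac{1}{2} \cdot \frac{1}{2} = 2 + \frac{1}{4} = \frac{9}{4}$)
$J = -6$ ($J = \left(8 \left(-5\right) + 0\right) + 34 = \left(-40 + 0\right) + 34 = -40 + 34 = -6$)
$L{\left(V,Z \right)} = \frac{9}{4} - V$
$L{\left(-11,X \right)} \left(23 + J\right) = \left(\frac{9}{4} - -11\right) \left(23 - 6\right) = \left(\frac{9}{4} + 11\right) 17 = \frac{53}{4} \cdot 17 = \frac{901}{4}$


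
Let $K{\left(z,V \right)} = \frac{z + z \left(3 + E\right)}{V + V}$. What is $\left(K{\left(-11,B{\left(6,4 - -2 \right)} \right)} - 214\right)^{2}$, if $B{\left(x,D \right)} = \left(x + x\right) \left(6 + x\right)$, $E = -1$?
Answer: $\frac{422508025}{9216} \approx 45845.0$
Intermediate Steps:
$B{\left(x,D \right)} = 2 x \left(6 + x\right)$
$K{\left(z,V \right)} = \frac{3 z}{2 V}$ ($K{\left(z,V \right)} = \frac{z + z \left(3 - 1\right)}{V + V} = \frac{z + z 2}{2 V} = \left(z + 2 z\right) \frac{1}{2 V} = 3 z \frac{1}{2 V} = \frac{3 z}{2 V}$)
$\left(K{\left(-11,B{\left(6,4 - -2 \right)} \right)} - 214\right)^{2} = \left(\frac{3}{2} \left(-11\right) \frac{1}{2 \cdot 6 \left(6 + 6\right)} - 214\right)^{2} = \left(\frac{3}{2} \left(-11\right) \frac{1}{2 \cdot 6 \cdot 12} - 214\right)^{2} = \left(\frac{3}{2} \left(-11\right) \frac{1}{144} - 214\right)^{2} = \left(- \frac{11}{96} - 214\right)^{2} = \left(- \frac{20555}{96}\right)^{2} = \frac{422508025}{9216}$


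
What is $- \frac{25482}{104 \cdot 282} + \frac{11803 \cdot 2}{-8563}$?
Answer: $- \frac{151753189}{41855944} \approx -3.6256$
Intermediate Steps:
$- \frac{25482}{104 \cdot 282} + \frac{11803 \cdot 2}{-8563} = - \frac{25482}{29328} + 23606 \left(- \frac{1}{8563}\right) = \left(-25482\right) \frac{1}{29328} - \frac{23606}{8563} = - \frac{4247}{4888} - \frac{23606}{8563} = - \frac{151753189}{41855944}$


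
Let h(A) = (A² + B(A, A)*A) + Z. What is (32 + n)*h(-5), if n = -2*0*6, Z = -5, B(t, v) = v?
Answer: 1440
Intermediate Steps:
n = 0 (n = 0*6 = 0)
h(A) = -5 + 2*A² (h(A) = (A² + A*A) - 5 = (A² + A²) - 5 = 2*A² - 5 = -5 + 2*A²)
(32 + n)*h(-5) = (32 + 0)*(-5 + 2*(-5)²) = 32*(-5 + 2*25) = 32*(-5 + 50) = 32*45 = 1440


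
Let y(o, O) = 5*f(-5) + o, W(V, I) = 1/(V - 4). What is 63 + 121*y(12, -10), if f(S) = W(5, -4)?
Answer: 2120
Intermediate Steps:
W(V, I) = 1/(-4 + V)
f(S) = 1 (f(S) = 1/(-4 + 5) = 1/1 = 1)
y(o, O) = 5 + o (y(o, O) = 5*1 + o = 5 + o)
63 + 121*y(12, -10) = 63 + 121*(5 + 12) = 63 + 121*17 = 63 + 2057 = 2120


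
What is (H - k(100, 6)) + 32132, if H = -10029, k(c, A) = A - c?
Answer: 22197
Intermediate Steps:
(H - k(100, 6)) + 32132 = (-10029 - (6 - 1*100)) + 32132 = (-10029 - (6 - 100)) + 32132 = (-10029 - 1*(-94)) + 32132 = (-10029 + 94) + 32132 = -9935 + 32132 = 22197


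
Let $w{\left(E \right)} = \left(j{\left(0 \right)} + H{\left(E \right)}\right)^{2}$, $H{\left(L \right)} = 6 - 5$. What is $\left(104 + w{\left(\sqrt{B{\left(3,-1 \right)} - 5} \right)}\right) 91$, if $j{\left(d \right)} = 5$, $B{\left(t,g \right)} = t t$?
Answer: $12740$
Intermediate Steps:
$B{\left(t,g \right)} = t^{2}$
$H{\left(L \right)} = 1$
$w{\left(E \right)} = 36$ ($w{\left(E \right)} = \left(5 + 1\right)^{2} = 6^{2} = 36$)
$\left(104 + w{\left(\sqrt{B{\left(3,-1 \right)} - 5} \right)}\right) 91 = \left(104 + 36\right) 91 = 140 \cdot 91 = 12740$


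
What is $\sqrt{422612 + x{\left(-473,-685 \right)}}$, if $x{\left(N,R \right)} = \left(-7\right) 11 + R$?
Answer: $5 \sqrt{16874} \approx 649.5$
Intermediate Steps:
$x{\left(N,R \right)} = -77 + R$
$\sqrt{422612 + x{\left(-473,-685 \right)}} = \sqrt{422612 - 762} = \sqrt{421850} = 5 \sqrt{16874}$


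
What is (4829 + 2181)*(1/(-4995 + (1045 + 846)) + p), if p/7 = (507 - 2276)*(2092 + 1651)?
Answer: -504261062930385/1552 ≈ -3.2491e+11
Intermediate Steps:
p = -46349569 (p = 7*((507 - 2276)*(2092 + 1651)) = 7*(-1769*3743) = 7*(-6621367) = -46349569)
(4829 + 2181)*(1/(-4995 + (1045 + 846)) + p) = (4829 + 2181)*(1/(-4995 + (1045 + 846)) - 46349569) = 7010*(1/(-4995 + 1891) - 46349569) = 7010*(1/(-3104) - 46349569) = 7010*(-1/3104 - 46349569) = 7010*(-143869062177/3104) = -504261062930385/1552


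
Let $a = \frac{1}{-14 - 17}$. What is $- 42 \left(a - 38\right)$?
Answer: $\frac{49518}{31} \approx 1597.4$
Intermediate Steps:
$a = - \frac{1}{31}$ ($a = \frac{1}{-31} = - \frac{1}{31} \approx -0.032258$)
$- 42 \left(a - 38\right) = - 42 \left(- \frac{1}{31} - 38\right) = \left(-42\right) \left(- \frac{1179}{31}\right) = \frac{49518}{31}$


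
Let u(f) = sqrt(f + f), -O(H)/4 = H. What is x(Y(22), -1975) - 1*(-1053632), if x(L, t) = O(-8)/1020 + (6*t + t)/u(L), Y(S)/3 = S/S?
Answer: 268676168/255 - 13825*sqrt(6)/6 ≈ 1.0480e+6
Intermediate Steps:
Y(S) = 3 (Y(S) = 3*(S/S) = 3*1 = 3)
O(H) = -4*H
u(f) = sqrt(2)*sqrt(f) (u(f) = sqrt(2*f) = sqrt(2)*sqrt(f))
x(L, t) = 8/255 + 7*t*sqrt(2)/(2*sqrt(L)) (x(L, t) = -4*(-8)/1020 + (6*t + t)/((sqrt(2)*sqrt(L))) = 32*(1/1020) + (7*t)*(sqrt(2)/(2*sqrt(L))) = 8/255 + 7*t*sqrt(2)/(2*sqrt(L)))
x(Y(22), -1975) - 1*(-1053632) = (8/255 + (7/2)*(-1975)*sqrt(2)/sqrt(3)) - 1*(-1053632) = (8/255 + (7/2)*(-1975)*sqrt(2)*(sqrt(3)/3)) + 1053632 = (8/255 - 13825*sqrt(6)/6) + 1053632 = 268676168/255 - 13825*sqrt(6)/6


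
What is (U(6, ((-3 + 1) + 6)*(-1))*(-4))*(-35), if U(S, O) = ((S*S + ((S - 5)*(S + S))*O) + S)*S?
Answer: -5040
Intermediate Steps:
U(S, O) = S*(S + S² + 2*O*S*(-5 + S)) (U(S, O) = ((S² + ((-5 + S)*(2*S))*O) + S)*S = ((S² + (2*S*(-5 + S))*O) + S)*S = ((S² + 2*O*S*(-5 + S)) + S)*S = (S + S² + 2*O*S*(-5 + S))*S = S*(S + S² + 2*O*S*(-5 + S)))
(U(6, ((-3 + 1) + 6)*(-1))*(-4))*(-35) = ((6²*(1 + 6 - 10*((-3 + 1) + 6)*(-1) + 2*(((-3 + 1) + 6)*(-1))*6))*(-4))*(-35) = ((36*(1 + 6 - 10*(-2 + 6)*(-1) + 2*((-2 + 6)*(-1))*6))*(-4))*(-35) = ((36*(1 + 6 - 40*(-1) + 2*(4*(-1))*6))*(-4))*(-35) = ((36*(1 + 6 - 10*(-4) + 2*(-4)*6))*(-4))*(-35) = ((36*(1 + 6 + 40 - 48))*(-4))*(-35) = ((36*(-1))*(-4))*(-35) = -36*(-4)*(-35) = 144*(-35) = -5040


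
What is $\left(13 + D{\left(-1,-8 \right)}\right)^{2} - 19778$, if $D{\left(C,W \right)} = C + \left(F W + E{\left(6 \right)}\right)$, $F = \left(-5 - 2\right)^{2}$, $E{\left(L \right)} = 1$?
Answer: $123863$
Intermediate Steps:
$F = 49$ ($F = \left(-7\right)^{2} = 49$)
$D{\left(C,W \right)} = 1 + C + 49 W$ ($D{\left(C,W \right)} = C + \left(49 W + 1\right) = C + \left(1 + 49 W\right) = 1 + C + 49 W$)
$\left(13 + D{\left(-1,-8 \right)}\right)^{2} - 19778 = \left(13 + \left(1 - 1 + 49 \left(-8\right)\right)\right)^{2} - 19778 = \left(13 - 392\right)^{2} - 19778 = \left(-379\right)^{2} - 19778 = 143641 - 19778 = 123863$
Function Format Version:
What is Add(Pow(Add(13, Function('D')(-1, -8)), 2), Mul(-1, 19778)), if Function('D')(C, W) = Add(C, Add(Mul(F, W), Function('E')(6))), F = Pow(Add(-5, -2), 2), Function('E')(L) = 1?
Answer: 123863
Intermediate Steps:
F = 49 (F = Pow(-7, 2) = 49)
Function('D')(C, W) = Add(1, C, Mul(49, W)) (Function('D')(C, W) = Add(C, Add(Mul(49, W), 1)) = Add(C, Add(1, Mul(49, W))) = Add(1, C, Mul(49, W)))
Add(Pow(Add(13, Function('D')(-1, -8)), 2), Mul(-1, 19778)) = Add(Pow(Add(13, Add(1, -1, Mul(49, -8))), 2), Mul(-1, 19778)) = Add(Pow(Add(13, Add(1, -1, -392)), 2), -19778) = Add(Pow(Add(13, -392), 2), -19778) = Add(Pow(-379, 2), -19778) = Add(143641, -19778) = 123863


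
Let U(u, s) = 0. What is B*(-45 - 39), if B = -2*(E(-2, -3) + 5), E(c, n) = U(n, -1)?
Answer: 840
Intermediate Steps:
E(c, n) = 0
B = -10 (B = -2*(0 + 5) = -2*5 = -10)
B*(-45 - 39) = -10*(-45 - 39) = -10*(-84) = 840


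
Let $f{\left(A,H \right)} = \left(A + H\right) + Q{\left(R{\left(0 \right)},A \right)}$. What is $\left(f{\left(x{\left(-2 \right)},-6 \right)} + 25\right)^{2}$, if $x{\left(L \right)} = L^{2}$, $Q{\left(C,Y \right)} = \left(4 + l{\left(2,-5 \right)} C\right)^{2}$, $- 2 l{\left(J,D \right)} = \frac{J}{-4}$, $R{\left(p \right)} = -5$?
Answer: $\frac{239121}{256} \approx 934.07$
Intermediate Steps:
$l{\left(J,D \right)} = \frac{J}{8}$ ($l{\left(J,D \right)} = - \frac{J \frac{1}{-4}}{2} = - \frac{J \left(- \frac{1}{4}\right)}{2} = - \frac{\left(- \frac{1}{4}\right) J}{2} = \frac{J}{8}$)
$Q{\left(C,Y \right)} = \left(4 + \frac{C}{4}\right)^{2}$ ($Q{\left(C,Y \right)} = \left(4 + \frac{1}{8} \cdot 2 C\right)^{2} = \left(4 + \frac{C}{4}\right)^{2}$)
$f{\left(A,H \right)} = \frac{121}{16} + A + H$ ($f{\left(A,H \right)} = \left(A + H\right) + \frac{\left(16 - 5\right)^{2}}{16} = \left(A + H\right) + \frac{11^{2}}{16} = \left(A + H\right) + \frac{1}{16} \cdot 121 = \left(A + H\right) + \frac{121}{16} = \frac{121}{16} + A + H$)
$\left(f{\left(x{\left(-2 \right)},-6 \right)} + 25\right)^{2} = \left(\left(\frac{121}{16} + \left(-2\right)^{2} - 6\right) + 25\right)^{2} = \left(\left(\frac{121}{16} + 4 - 6\right) + 25\right)^{2} = \left(\frac{89}{16} + 25\right)^{2} = \left(\frac{489}{16}\right)^{2} = \frac{239121}{256}$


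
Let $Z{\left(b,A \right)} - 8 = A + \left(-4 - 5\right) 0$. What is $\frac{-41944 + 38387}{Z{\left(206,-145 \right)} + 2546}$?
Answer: $- \frac{3557}{2409} \approx -1.4765$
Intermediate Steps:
$Z{\left(b,A \right)} = 8 + A$ ($Z{\left(b,A \right)} = 8 + \left(A + \left(-4 - 5\right) 0\right) = 8 + \left(A - 0\right) = 8 + \left(A + 0\right) = 8 + A$)
$\frac{-41944 + 38387}{Z{\left(206,-145 \right)} + 2546} = \frac{-41944 + 38387}{\left(8 - 145\right) + 2546} = - \frac{3557}{-137 + 2546} = - \frac{3557}{2409}$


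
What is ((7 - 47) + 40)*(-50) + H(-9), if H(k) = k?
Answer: -9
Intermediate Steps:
((7 - 47) + 40)*(-50) + H(-9) = ((7 - 47) + 40)*(-50) - 9 = (-40 + 40)*(-50) - 9 = 0*(-50) - 9 = 0 - 9 = -9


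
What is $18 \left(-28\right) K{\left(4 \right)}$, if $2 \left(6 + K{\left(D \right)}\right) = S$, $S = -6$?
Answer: $4536$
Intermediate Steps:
$K{\left(D \right)} = -9$ ($K{\left(D \right)} = -6 + \frac{1}{2} \left(-6\right) = -6 - 3 = -9$)
$18 \left(-28\right) K{\left(4 \right)} = 18 \left(-28\right) \left(-9\right) = \left(-504\right) \left(-9\right) = 4536$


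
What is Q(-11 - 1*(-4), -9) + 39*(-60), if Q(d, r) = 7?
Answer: -2333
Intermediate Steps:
Q(-11 - 1*(-4), -9) + 39*(-60) = 7 + 39*(-60) = 7 - 2340 = -2333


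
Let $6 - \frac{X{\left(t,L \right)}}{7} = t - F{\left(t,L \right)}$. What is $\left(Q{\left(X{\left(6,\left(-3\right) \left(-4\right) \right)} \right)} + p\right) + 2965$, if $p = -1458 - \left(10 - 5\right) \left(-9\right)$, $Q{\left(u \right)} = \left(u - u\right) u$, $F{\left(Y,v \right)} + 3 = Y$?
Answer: $1552$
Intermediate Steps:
$F{\left(Y,v \right)} = -3 + Y$
$X{\left(t,L \right)} = 21$ ($X{\left(t,L \right)} = 42 - 7 \left(t - \left(-3 + t\right)\right) = 42 - 21 = 21$)
$Q{\left(u \right)} = 0$ ($Q{\left(u \right)} = 0 u = 0$)
$p = -1413$ ($p = -1458 - 5 \left(-9\right) = -1458 - -45 = -1458 + 45 = -1413$)
$\left(Q{\left(X{\left(6,\left(-3\right) \left(-4\right) \right)} \right)} + p\right) + 2965 = \left(0 - 1413\right) + 2965 = -1413 + 2965 = 1552$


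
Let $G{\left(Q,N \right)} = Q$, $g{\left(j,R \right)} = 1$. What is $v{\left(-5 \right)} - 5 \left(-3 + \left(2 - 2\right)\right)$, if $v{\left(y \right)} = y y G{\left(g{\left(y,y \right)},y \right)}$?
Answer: $40$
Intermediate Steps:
$v{\left(y \right)} = y^{2}$ ($v{\left(y \right)} = y y 1 = y^{2} \cdot 1 = y^{2}$)
$v{\left(-5 \right)} - 5 \left(-3 + \left(2 - 2\right)\right) = \left(-5\right)^{2} - 5 \left(-3 + \left(2 - 2\right)\right) = 25 - 5 \left(-3 + 0\right) = 25 - -15 = 25 + 15 = 40$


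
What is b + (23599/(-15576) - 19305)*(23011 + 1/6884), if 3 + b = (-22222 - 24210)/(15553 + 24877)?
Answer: -320987913001070763183/722519031520 ≈ -4.4426e+8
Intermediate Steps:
b = -83861/20215 (b = -3 + (-22222 - 24210)/(15553 + 24877) = -3 - 46432/40430 = -3 - 46432*1/40430 = -3 - 23216/20215 = -83861/20215 ≈ -4.1485)
b + (23599/(-15576) - 19305)*(23011 + 1/6884) = -83861/20215 + (23599/(-15576) - 19305)*(23011 + 1/6884) = -83861/20215 + (23599*(-1/15576) - 19305)*(23011 + 1/6884) = -83861/20215 + (-23599/15576 - 19305)*(158407725/6884) = -83861/20215 - 300718279/15576*158407725/6884 = -83861/20215 - 15878699480768425/35741728 = -320987913001070763183/722519031520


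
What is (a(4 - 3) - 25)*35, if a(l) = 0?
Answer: -875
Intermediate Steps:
(a(4 - 3) - 25)*35 = (0 - 25)*35 = -25*35 = -875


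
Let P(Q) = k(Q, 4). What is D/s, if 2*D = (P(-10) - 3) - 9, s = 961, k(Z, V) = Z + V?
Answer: -9/961 ≈ -0.0093652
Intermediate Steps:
k(Z, V) = V + Z
P(Q) = 4 + Q
D = -9 (D = (((4 - 10) - 3) - 9)/2 = ((-6 - 3) - 9)/2 = (-9 - 9)/2 = (½)*(-18) = -9)
D/s = -9/961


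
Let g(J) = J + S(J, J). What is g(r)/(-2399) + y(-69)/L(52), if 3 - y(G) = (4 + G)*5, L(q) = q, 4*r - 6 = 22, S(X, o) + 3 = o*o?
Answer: 196029/31187 ≈ 6.2856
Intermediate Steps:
S(X, o) = -3 + o² (S(X, o) = -3 + o*o = -3 + o²)
r = 7 (r = 3/2 + (¼)*22 = 3/2 + 11/2 = 7)
g(J) = -3 + J + J² (g(J) = J + (-3 + J²) = -3 + J + J²)
y(G) = -17 - 5*G (y(G) = 3 - (4 + G)*5 = 3 - (20 + 5*G) = 3 + (-20 - 5*G) = -17 - 5*G)
g(r)/(-2399) + y(-69)/L(52) = (-3 + 7 + 7²)/(-2399) + (-17 - 5*(-69))/52 = (-3 + 7 + 49)*(-1/2399) + (-17 + 345)*(1/52) = 53*(-1/2399) + 328*(1/52) = -53/2399 + 82/13 = 196029/31187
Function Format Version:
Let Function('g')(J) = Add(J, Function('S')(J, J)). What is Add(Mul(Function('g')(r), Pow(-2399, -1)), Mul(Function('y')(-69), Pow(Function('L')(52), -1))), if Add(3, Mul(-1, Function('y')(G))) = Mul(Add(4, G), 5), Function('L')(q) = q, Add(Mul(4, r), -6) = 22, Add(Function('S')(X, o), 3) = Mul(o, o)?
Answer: Rational(196029, 31187) ≈ 6.2856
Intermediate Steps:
Function('S')(X, o) = Add(-3, Pow(o, 2)) (Function('S')(X, o) = Add(-3, Mul(o, o)) = Add(-3, Pow(o, 2)))
r = 7 (r = Add(Rational(3, 2), Mul(Rational(1, 4), 22)) = Add(Rational(3, 2), Rational(11, 2)) = 7)
Function('g')(J) = Add(-3, J, Pow(J, 2)) (Function('g')(J) = Add(J, Add(-3, Pow(J, 2))) = Add(-3, J, Pow(J, 2)))
Function('y')(G) = Add(-17, Mul(-5, G)) (Function('y')(G) = Add(3, Mul(-1, Mul(Add(4, G), 5))) = Add(3, Mul(-1, Add(20, Mul(5, G)))) = Add(3, Add(-20, Mul(-5, G))) = Add(-17, Mul(-5, G)))
Add(Mul(Function('g')(r), Pow(-2399, -1)), Mul(Function('y')(-69), Pow(Function('L')(52), -1))) = Add(Mul(Add(-3, 7, Pow(7, 2)), Pow(-2399, -1)), Mul(Add(-17, Mul(-5, -69)), Pow(52, -1))) = Add(Mul(Add(-3, 7, 49), Rational(-1, 2399)), Mul(Add(-17, 345), Rational(1, 52))) = Add(Mul(53, Rational(-1, 2399)), Mul(328, Rational(1, 52))) = Add(Rational(-53, 2399), Rational(82, 13)) = Rational(196029, 31187)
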